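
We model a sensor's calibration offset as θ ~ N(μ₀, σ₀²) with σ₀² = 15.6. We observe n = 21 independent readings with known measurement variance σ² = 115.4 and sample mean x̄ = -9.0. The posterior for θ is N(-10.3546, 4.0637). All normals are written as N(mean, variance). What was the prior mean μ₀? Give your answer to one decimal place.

μ₀ = -14.2

With known observation variance, the Normal–Normal posterior has precision τ_n = τ₀ + n/σ² and mean μ_n = (τ₀μ₀ + (n/σ²)x̄)/τ_n.
Here τ₀ = 1/15.6 = 0.064103 and τ_data = 21/115.4 = 0.181976, so τ_n = 0.246079.
Rearranging for μ₀: μ₀ = (μ_n·τ_n − τ_data·x̄)/τ₀ = (-10.3546·0.246079 − 0.181976·-9.0) / 0.064103 = -0.910266/0.064103 ≈ -14.2.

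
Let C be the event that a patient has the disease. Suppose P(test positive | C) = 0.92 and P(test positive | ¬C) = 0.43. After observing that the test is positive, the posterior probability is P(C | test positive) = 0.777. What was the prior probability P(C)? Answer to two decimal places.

P(C) = 0.62

Bayes' rule in odds form gives O(C|E) = O(C)·[P(E|C)/P(E|¬C)], hence O(C) = O(C|E)/LR.
Posterior odds = 0.777/(1−0.777) = 3.4843. LR = 0.92/0.43 = 2.1395.
Prior odds = 3.4843/2.1395 = 1.6286, so P(C) = 1.6286/(1+1.6286) ≈ 0.62.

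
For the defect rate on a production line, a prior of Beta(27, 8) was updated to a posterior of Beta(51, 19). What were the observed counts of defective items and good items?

24 defective items and 11 good items

Beta is conjugate to the binomial likelihood: posterior = Beta(α+s, β+f).
So s = 51 − 27 = 24 and f = 19 − 8 = 11.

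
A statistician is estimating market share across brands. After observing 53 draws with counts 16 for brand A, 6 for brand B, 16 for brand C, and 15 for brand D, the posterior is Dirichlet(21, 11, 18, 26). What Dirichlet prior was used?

Dirichlet(5, 5, 2, 11)

For a Dirichlet(α) prior with multinomial counts c, the posterior is Dirichlet(α + c) componentwise.
Subtract each count from the matching posterior parameter: 21−16=5, 11−6=5, 18−16=2, 26−15=11.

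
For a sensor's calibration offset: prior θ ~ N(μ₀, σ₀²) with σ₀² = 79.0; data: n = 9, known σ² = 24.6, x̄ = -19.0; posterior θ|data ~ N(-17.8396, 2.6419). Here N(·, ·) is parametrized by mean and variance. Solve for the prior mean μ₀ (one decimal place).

With known observation variance, the Normal–Normal posterior has precision τ_n = τ₀ + n/σ² and mean μ_n = (τ₀μ₀ + (n/σ²)x̄)/τ_n.
Here τ₀ = 1/79.0 = 0.012658 and τ_data = 9/24.6 = 0.365854, so τ_n = 0.378512.
Rearranging for μ₀: μ₀ = (μ_n·τ_n − τ_data·x̄)/τ₀ = (-17.8396·0.378512 − 0.365854·-19.0) / 0.012658 = 0.198723/0.012658 ≈ 15.7.

μ₀ = 15.7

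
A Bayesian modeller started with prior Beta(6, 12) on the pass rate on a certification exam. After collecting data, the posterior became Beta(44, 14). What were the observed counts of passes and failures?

A Beta(a, b) prior with s successes and f failures in binomial data gives a Beta(a+s, b+f) posterior.
So s = 44 − 6 = 38 and f = 14 − 12 = 2.

38 passes and 2 failures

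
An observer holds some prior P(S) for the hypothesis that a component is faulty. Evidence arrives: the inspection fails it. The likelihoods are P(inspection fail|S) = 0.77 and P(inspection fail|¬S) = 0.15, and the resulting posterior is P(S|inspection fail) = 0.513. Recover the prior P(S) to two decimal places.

P(S) = 0.17

Bayes' rule in odds form gives O(S|E) = O(S)·[P(E|S)/P(E|¬S)], hence O(S) = O(S|E)/LR.
Posterior odds = 0.513/(1−0.513) = 1.0534. LR = 0.77/0.15 = 5.1333.
Prior odds = 1.0534/5.1333 = 0.2052, so P(S) = 0.2052/(1+0.2052) ≈ 0.17.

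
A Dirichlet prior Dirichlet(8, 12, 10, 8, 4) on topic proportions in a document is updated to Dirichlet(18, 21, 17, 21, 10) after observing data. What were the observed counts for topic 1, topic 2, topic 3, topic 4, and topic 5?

For a Dirichlet(α) prior with multinomial counts c, the posterior is Dirichlet(α + c) componentwise.
Counts are posterior − prior componentwise: 18−8=10, 21−12=9, 17−10=7, 21−8=13, 10−4=6.

counts (10, 9, 7, 13, 6)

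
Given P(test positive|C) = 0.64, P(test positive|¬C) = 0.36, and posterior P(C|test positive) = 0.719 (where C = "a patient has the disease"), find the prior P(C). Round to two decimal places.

In odds form, posterior odds = prior odds × likelihood ratio, so prior odds = posterior odds ÷ LR.
Posterior odds = 0.719/(1−0.719) = 2.5587. LR = 0.64/0.36 = 1.7778.
Prior odds = 2.5587/1.7778 = 1.4393, so P(C) = 1.4393/(1+1.4393) ≈ 0.59.

P(C) = 0.59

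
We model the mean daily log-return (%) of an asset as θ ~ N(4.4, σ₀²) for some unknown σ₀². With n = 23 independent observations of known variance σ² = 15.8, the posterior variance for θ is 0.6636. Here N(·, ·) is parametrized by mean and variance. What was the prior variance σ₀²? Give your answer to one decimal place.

σ₀² = 19.5

For the Normal–Normal model with known σ², precisions add: τ_n = τ₀ + n/σ².
So 1/σ₀² = 1/0.6636 − 23/15.8 = 1.506932 − 1.455696 = 0.051236.
Hence σ₀² = 1/0.051236 ≈ 19.5.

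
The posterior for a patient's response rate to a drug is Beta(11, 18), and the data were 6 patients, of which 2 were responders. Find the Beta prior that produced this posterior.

Beta(9, 14)

Beta is conjugate to the binomial likelihood: posterior = Beta(a+s, b+f).
Subtract the data counts: 11−2=9, 18−4=14.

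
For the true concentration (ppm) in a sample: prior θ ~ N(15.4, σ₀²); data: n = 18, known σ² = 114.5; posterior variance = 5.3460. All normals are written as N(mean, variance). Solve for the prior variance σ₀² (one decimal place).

Posterior precision equals prior precision plus data precision: 1/σ_n² = 1/σ₀² + n/σ².
So 1/σ₀² = 1/5.3460 − 18/114.5 = 0.187056 − 0.157205 = 0.029851.
Hence σ₀² = 1/0.029851 ≈ 33.5.

σ₀² = 33.5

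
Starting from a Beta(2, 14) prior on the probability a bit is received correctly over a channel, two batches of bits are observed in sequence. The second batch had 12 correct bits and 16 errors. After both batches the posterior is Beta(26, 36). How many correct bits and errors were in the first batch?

12 correct bits and 6 errors

Sequential conjugate updates are equivalent to a single update on the pooled data, so total successes = posterior α − prior α and total failures = posterior β − prior β.
Total across both batches: 26−2=24 correct bits, 36−14=22 errors.
Subtract the second batch: 24−12=12 correct bits and 22−16=6 errors.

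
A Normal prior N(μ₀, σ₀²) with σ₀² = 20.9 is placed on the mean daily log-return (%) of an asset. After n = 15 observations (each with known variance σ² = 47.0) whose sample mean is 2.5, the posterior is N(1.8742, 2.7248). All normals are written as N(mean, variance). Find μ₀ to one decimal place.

μ₀ = -2.3

The posterior mean is a precision-weighted average: μ_n = (τ₀μ₀ + τ_data·x̄)/(τ₀+τ_data), with τ₀=1/σ₀² and τ_data=n/σ².
Here τ₀ = 1/20.9 = 0.047847 and τ_data = 15/47.0 = 0.319149, so τ_n = 0.366996.
Rearranging for μ₀: μ₀ = (μ_n·τ_n − τ_data·x̄)/τ₀ = (1.8742·0.366996 − 0.319149·2.5) / 0.047847 = -0.110049/0.047847 ≈ -2.3.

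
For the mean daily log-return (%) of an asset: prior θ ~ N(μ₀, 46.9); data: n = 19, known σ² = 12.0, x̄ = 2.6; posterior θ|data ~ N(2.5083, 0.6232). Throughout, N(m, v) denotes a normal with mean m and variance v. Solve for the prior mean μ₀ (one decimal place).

μ₀ = -4.3

With known observation variance, the Normal–Normal posterior has precision τ_n = τ₀ + n/σ² and mean μ_n = (τ₀μ₀ + (n/σ²)x̄)/τ_n.
Here τ₀ = 1/46.9 = 0.021322 and τ_data = 19/12.0 = 1.583333, so τ_n = 1.604655.
Rearranging for μ₀: μ₀ = (μ_n·τ_n − τ_data·x̄)/τ₀ = (2.5083·1.604655 − 1.583333·2.6) / 0.021322 = -0.091710/0.021322 ≈ -4.3.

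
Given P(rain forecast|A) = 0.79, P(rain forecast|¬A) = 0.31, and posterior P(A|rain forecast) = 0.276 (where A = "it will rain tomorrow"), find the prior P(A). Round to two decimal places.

Bayes' rule in odds form gives O(A|E) = O(A)·[P(E|A)/P(E|¬A)], hence O(A) = O(A|E)/LR.
Posterior odds = 0.276/(1−0.276) = 0.3812. LR = 0.79/0.31 = 2.5484.
Prior odds = 0.3812/2.5484 = 0.1496, so P(A) = 0.1496/(1+0.1496) ≈ 0.13.

P(A) = 0.13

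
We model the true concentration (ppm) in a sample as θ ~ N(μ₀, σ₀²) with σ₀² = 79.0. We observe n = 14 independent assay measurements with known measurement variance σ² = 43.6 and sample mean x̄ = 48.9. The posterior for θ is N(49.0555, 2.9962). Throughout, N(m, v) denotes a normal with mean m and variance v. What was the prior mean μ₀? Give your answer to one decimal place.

μ₀ = 53.0

With known observation variance, the Normal–Normal posterior has precision τ_n = τ₀ + n/σ² and mean μ_n = (τ₀μ₀ + (n/σ²)x̄)/τ_n.
Here τ₀ = 1/79.0 = 0.012658 and τ_data = 14/43.6 = 0.321101, so τ_n = 0.333759.
Rearranging for μ₀: μ₀ = (μ_n·τ_n − τ_data·x̄)/τ₀ = (49.0555·0.333759 − 0.321101·48.9) / 0.012658 = 0.670876/0.012658 ≈ 53.0.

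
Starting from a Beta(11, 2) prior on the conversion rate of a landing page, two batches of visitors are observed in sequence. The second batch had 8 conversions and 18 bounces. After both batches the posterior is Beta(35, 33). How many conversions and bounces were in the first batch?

16 conversions and 13 bounces

Because Beta–binomial updating is additive in the counts, the combined data contributed (α_post−α_prior, β_post−β_prior) successes and failures.
Total across both batches: 35−11=24 conversions, 33−2=31 bounces.
Subtract the second batch: 24−8=16 conversions and 31−18=13 bounces.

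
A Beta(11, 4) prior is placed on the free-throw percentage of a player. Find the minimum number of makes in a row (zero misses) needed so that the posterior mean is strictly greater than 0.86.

k = 14

After k makes and 0 misses the posterior is Beta(11+k, 4), with mean (11+k)/(11+4+k).
Set (11+k)/(15+k) > 0.86 and solve: k > (0.86·15 − 11)/(1 − 0.86) = 13.571.
The smallest integer exceeding 13.571 is 14.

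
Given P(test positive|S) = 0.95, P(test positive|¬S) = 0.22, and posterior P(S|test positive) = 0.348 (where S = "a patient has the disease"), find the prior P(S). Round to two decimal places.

Bayes' rule in odds form gives O(S|E) = O(S)·[P(E|S)/P(E|¬S)], hence O(S) = O(S|E)/LR.
Posterior odds = 0.348/(1−0.348) = 0.5337. LR = 0.95/0.22 = 4.3182.
Prior odds = 0.5337/4.3182 = 0.1236, so P(S) = 0.1236/(1+0.1236) ≈ 0.11.

P(S) = 0.11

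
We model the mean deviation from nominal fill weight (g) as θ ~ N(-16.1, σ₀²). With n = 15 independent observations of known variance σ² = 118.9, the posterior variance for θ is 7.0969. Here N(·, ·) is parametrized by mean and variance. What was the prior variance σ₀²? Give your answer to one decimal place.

σ₀² = 67.8

For the Normal–Normal model with known σ², precisions add: τ_n = τ₀ + n/σ².
So 1/σ₀² = 1/7.0969 − 15/118.9 = 0.140907 − 0.126156 = 0.014751.
Hence σ₀² = 1/0.014751 ≈ 67.8.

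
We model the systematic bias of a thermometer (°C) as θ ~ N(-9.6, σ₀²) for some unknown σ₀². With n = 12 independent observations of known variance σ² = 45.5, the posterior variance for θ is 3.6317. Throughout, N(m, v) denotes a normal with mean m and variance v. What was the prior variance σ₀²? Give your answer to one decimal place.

Posterior precision equals prior precision plus data precision: 1/σ_n² = 1/σ₀² + n/σ².
So 1/σ₀² = 1/3.6317 − 12/45.5 = 0.275353 − 0.263736 = 0.011617.
Hence σ₀² = 1/0.011617 ≈ 86.1.

σ₀² = 86.1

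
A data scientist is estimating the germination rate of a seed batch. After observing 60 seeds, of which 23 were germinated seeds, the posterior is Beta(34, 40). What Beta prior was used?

Beta(11, 3)

Beta is conjugate to the binomial likelihood: posterior = Beta(a+s, b+f).
Subtract the data counts: 34−23=11, 40−37=3.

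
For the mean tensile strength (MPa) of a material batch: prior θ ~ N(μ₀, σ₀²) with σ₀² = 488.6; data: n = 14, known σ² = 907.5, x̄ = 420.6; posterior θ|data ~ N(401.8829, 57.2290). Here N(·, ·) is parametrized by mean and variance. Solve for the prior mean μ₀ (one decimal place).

μ₀ = 260.8

With known observation variance, the Normal–Normal posterior has precision τ_n = τ₀ + n/σ² and mean μ_n = (τ₀μ₀ + (n/σ²)x̄)/τ_n.
Here τ₀ = 1/488.6 = 0.002047 and τ_data = 14/907.5 = 0.015427, so τ_n = 0.017474.
Rearranging for μ₀: μ₀ = (μ_n·τ_n − τ_data·x̄)/τ₀ = (401.8829·0.017474 − 0.015427·420.6) / 0.002047 = 0.533906/0.002047 ≈ 260.8.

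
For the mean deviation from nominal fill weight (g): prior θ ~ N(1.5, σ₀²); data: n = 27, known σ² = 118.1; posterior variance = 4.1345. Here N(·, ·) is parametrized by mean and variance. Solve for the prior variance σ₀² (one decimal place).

For the Normal–Normal model with known σ², precisions add: τ_n = τ₀ + n/σ².
So 1/σ₀² = 1/4.1345 − 27/118.1 = 0.241867 − 0.228620 = 0.013247.
Hence σ₀² = 1/0.013247 ≈ 75.5.

σ₀² = 75.5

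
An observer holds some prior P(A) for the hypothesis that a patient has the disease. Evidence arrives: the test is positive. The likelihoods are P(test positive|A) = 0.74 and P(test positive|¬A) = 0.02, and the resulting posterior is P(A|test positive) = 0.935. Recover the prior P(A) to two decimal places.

In odds form, posterior odds = prior odds × likelihood ratio, so prior odds = posterior odds ÷ LR.
Posterior odds = 0.935/(1−0.935) = 14.3846. LR = 0.74/0.02 = 37.0000.
Prior odds = 14.3846/37.0000 = 0.3888, so P(A) = 0.3888/(1+0.3888) ≈ 0.28.

P(A) = 0.28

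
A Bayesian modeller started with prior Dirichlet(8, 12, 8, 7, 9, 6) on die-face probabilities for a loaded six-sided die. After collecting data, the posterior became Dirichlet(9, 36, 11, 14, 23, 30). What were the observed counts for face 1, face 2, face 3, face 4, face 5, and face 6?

counts (1, 24, 3, 7, 14, 24)

For a Dirichlet(α) prior with multinomial counts c, the posterior is Dirichlet(α + c) componentwise.
Counts are posterior − prior componentwise: 9−8=1, 36−12=24, 11−8=3, 14−7=7, 23−9=14, 30−6=24.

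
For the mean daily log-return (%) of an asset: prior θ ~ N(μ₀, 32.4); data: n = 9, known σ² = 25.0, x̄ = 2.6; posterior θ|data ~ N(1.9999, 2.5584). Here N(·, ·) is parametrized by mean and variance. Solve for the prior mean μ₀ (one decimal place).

μ₀ = -5.0

The posterior mean is a precision-weighted average: μ_n = (τ₀μ₀ + τ_data·x̄)/(τ₀+τ_data), with τ₀=1/σ₀² and τ_data=n/σ².
Here τ₀ = 1/32.4 = 0.030864 and τ_data = 9/25.0 = 0.360000, so τ_n = 0.390864.
Rearranging for μ₀: μ₀ = (μ_n·τ_n − τ_data·x̄)/τ₀ = (1.9999·0.390864 − 0.360000·2.6) / 0.030864 = -0.154311/0.030864 ≈ -5.0.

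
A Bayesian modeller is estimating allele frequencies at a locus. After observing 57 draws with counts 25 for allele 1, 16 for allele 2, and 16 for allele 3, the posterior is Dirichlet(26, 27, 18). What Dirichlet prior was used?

Dirichlet(1, 11, 2)

For a Dirichlet(α) prior with multinomial counts c, the posterior is Dirichlet(α + c) componentwise.
Subtract each count from the matching posterior parameter: 26−25=1, 27−16=11, 18−16=2.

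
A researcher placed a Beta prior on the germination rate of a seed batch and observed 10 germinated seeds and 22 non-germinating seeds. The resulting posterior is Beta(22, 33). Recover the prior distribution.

Under Beta–binomial conjugacy the posterior parameters are (a+s, b+f).
Subtract the data counts: 22−10=12, 33−22=11.

Beta(12, 11)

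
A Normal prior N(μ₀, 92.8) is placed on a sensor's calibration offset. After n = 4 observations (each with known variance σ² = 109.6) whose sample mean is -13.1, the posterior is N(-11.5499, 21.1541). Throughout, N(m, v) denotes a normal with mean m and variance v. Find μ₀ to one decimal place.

μ₀ = -6.3

The posterior mean is a precision-weighted average: μ_n = (τ₀μ₀ + τ_data·x̄)/(τ₀+τ_data), with τ₀=1/σ₀² and τ_data=n/σ².
Here τ₀ = 1/92.8 = 0.010776 and τ_data = 4/109.6 = 0.036496, so τ_n = 0.047272.
Rearranging for μ₀: μ₀ = (μ_n·τ_n − τ_data·x̄)/τ₀ = (-11.5499·0.047272 − 0.036496·-13.1) / 0.010776 = -0.067889/0.010776 ≈ -6.3.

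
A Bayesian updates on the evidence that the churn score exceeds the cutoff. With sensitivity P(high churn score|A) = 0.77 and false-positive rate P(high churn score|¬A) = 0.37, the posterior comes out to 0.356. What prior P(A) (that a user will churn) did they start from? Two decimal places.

Bayes' rule in odds form gives O(A|E) = O(A)·[P(E|A)/P(E|¬A)], hence O(A) = O(A|E)/LR.
Posterior odds = 0.356/(1−0.356) = 0.5528. LR = 0.77/0.37 = 2.0811.
Prior odds = 0.5528/2.0811 = 0.2656, so P(A) = 0.2656/(1+0.2656) ≈ 0.21.

P(A) = 0.21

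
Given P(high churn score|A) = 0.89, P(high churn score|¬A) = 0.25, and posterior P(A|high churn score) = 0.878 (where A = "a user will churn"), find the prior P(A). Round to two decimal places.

In odds form, posterior odds = prior odds × likelihood ratio, so prior odds = posterior odds ÷ LR.
Posterior odds = 0.878/(1−0.878) = 7.1967. LR = 0.89/0.25 = 3.5600.
Prior odds = 7.1967/3.5600 = 2.0215, so P(A) = 2.0215/(1+2.0215) ≈ 0.67.

P(A) = 0.67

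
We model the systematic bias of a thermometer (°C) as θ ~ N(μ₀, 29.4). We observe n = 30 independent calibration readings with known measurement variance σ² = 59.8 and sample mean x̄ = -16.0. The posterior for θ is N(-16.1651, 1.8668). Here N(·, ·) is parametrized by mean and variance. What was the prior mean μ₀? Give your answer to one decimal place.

μ₀ = -18.6

The posterior mean is a precision-weighted average: μ_n = (τ₀μ₀ + τ_data·x̄)/(τ₀+τ_data), with τ₀=1/σ₀² and τ_data=n/σ².
Here τ₀ = 1/29.4 = 0.034014 and τ_data = 30/59.8 = 0.501672, so τ_n = 0.535686.
Rearranging for μ₀: μ₀ = (μ_n·τ_n − τ_data·x̄)/τ₀ = (-16.1651·0.535686 − 0.501672·-16.0) / 0.034014 = -0.632666/0.034014 ≈ -18.6.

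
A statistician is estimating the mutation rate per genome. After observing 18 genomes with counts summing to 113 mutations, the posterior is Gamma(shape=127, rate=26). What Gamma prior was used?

Gamma–Poisson conjugacy: posterior shape = α + Σxᵢ, posterior rate = β + n.
So α = 127 − 113 = 14 and β = 26 − 18 = 8.

Gamma(shape=14, rate=8)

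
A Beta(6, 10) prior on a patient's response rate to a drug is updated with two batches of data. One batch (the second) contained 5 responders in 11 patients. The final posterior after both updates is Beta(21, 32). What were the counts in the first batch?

10 responders and 16 non-responders

Because Beta–binomial updating is additive in the counts, the combined data contributed (α_post−α_prior, β_post−β_prior) successes and failures.
Total across both batches: 21−6=15 responders, 32−10=22 non-responders.
Subtract the second batch: 15−5=10 responders and 22−6=16 non-responders.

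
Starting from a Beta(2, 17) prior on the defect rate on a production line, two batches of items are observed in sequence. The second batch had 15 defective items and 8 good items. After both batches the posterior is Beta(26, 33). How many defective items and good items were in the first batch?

Sequential conjugate updates are equivalent to a single update on the pooled data, so total successes = posterior α − prior α and total failures = posterior β − prior β.
Total across both batches: 26−2=24 defective items, 33−17=16 good items.
Subtract the second batch: 24−15=9 defective items and 16−8=8 good items.

9 defective items and 8 good items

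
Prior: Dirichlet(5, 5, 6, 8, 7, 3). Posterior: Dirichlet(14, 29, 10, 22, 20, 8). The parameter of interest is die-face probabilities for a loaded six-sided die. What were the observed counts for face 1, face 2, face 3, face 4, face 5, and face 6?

For a Dirichlet(α) prior with multinomial counts c, the posterior is Dirichlet(α + c) componentwise.
Counts are posterior − prior componentwise: 14−5=9, 29−5=24, 10−6=4, 22−8=14, 20−7=13, 8−3=5.

counts (9, 24, 4, 14, 13, 5)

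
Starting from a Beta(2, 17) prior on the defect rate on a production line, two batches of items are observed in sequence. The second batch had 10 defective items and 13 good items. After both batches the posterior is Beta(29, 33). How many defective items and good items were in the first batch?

Because Beta–binomial updating is additive in the counts, the combined data contributed (α_post−α_prior, β_post−β_prior) successes and failures.
Total across both batches: 29−2=27 defective items, 33−17=16 good items.
Subtract the second batch: 27−10=17 defective items and 16−13=3 good items.

17 defective items and 3 good items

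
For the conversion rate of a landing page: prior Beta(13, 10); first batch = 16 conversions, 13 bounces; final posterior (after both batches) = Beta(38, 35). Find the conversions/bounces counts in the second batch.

Sequential conjugate updates are equivalent to a single update on the pooled data, so total successes = posterior α − prior α and total failures = posterior β − prior β.
Total across both batches: 38−13=25 conversions, 35−10=25 bounces.
Subtract the first batch: 25−16=9 conversions and 25−13=12 bounces.

9 conversions and 12 bounces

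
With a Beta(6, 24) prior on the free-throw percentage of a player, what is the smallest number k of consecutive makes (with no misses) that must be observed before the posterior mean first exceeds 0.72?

k = 56

After k makes and 0 misses the posterior is Beta(6+k, 24), with mean (6+k)/(6+24+k).
Set (6+k)/(30+k) > 0.72 and solve: k > (0.72·30 − 6)/(1 − 0.72) = 55.714.
The smallest integer exceeding 55.714 is 56, and checking k=56: (62)/(86) = 0.7209 > 0.72.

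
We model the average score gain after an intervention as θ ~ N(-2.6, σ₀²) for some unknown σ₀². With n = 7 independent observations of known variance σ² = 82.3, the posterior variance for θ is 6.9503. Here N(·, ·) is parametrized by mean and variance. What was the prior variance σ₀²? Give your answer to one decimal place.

Posterior precision equals prior precision plus data precision: 1/σ_n² = 1/σ₀² + n/σ².
So 1/σ₀² = 1/6.9503 − 7/82.3 = 0.143879 − 0.085055 = 0.058824.
Hence σ₀² = 1/0.058824 ≈ 17.0.

σ₀² = 17.0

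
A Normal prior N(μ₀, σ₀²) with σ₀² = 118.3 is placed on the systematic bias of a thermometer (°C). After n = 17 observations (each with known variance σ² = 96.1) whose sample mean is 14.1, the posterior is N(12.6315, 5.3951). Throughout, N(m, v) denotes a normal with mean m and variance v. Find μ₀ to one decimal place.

The posterior mean is a precision-weighted average: μ_n = (τ₀μ₀ + τ_data·x̄)/(τ₀+τ_data), with τ₀=1/σ₀² and τ_data=n/σ².
Here τ₀ = 1/118.3 = 0.008453 and τ_data = 17/96.1 = 0.176899, so τ_n = 0.185352.
Rearranging for μ₀: μ₀ = (μ_n·τ_n − τ_data·x̄)/τ₀ = (12.6315·0.185352 − 0.176899·14.1) / 0.008453 = -0.153002/0.008453 ≈ -18.1.

μ₀ = -18.1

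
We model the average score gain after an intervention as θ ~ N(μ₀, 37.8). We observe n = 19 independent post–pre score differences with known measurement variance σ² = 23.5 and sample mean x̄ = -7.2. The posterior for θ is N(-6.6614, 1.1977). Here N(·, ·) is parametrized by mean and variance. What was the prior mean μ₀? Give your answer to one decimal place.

μ₀ = 9.8

The posterior mean is a precision-weighted average: μ_n = (τ₀μ₀ + τ_data·x̄)/(τ₀+τ_data), with τ₀=1/σ₀² and τ_data=n/σ².
Here τ₀ = 1/37.8 = 0.026455 and τ_data = 19/23.5 = 0.808511, so τ_n = 0.834966.
Rearranging for μ₀: μ₀ = (μ_n·τ_n − τ_data·x̄)/τ₀ = (-6.6614·0.834966 − 0.808511·-7.2) / 0.026455 = 0.259237/0.026455 ≈ 9.8.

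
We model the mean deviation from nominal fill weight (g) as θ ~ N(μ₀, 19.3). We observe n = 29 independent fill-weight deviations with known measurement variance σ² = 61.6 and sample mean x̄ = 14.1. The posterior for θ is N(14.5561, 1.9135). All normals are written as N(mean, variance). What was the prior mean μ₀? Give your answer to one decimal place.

With known observation variance, the Normal–Normal posterior has precision τ_n = τ₀ + n/σ² and mean μ_n = (τ₀μ₀ + (n/σ²)x̄)/τ_n.
Here τ₀ = 1/19.3 = 0.051813 and τ_data = 29/61.6 = 0.470779, so τ_n = 0.522592.
Rearranging for μ₀: μ₀ = (μ_n·τ_n − τ_data·x̄)/τ₀ = (14.5561·0.522592 − 0.470779·14.1) / 0.051813 = 0.968918/0.051813 ≈ 18.7.

μ₀ = 18.7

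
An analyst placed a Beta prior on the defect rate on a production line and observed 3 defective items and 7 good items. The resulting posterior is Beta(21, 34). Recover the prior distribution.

A Beta(a, b) prior with s successes and f failures in binomial data gives a Beta(a+s, b+f) posterior.
So a = 21 − 3 = 18 and b = 34 − 7 = 27.

Beta(18, 27)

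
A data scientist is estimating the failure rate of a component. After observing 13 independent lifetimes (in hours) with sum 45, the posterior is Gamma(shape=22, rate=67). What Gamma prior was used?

Gamma(shape=9, rate=22)

Gamma–exponential conjugacy: posterior shape = α + n, posterior rate = β + Σtᵢ.
So α = 22 − 13 = 9 and β = 67 − 45 = 22.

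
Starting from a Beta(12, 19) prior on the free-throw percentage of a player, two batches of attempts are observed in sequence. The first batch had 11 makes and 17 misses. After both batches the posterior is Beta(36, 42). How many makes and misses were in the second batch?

Sequential conjugate updates are equivalent to a single update on the pooled data, so total successes = posterior α − prior α and total failures = posterior β − prior β.
Total across both batches: 36−12=24 makes, 42−19=23 misses.
Subtract the first batch: 24−11=13 makes and 23−17=6 misses.

13 makes and 6 misses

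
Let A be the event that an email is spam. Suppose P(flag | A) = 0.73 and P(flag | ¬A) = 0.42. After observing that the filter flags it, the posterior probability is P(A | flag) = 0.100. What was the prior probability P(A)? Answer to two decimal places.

Bayes' rule in odds form gives O(A|E) = O(A)·[P(E|A)/P(E|¬A)], hence O(A) = O(A|E)/LR.
Posterior odds = 0.100/(1−0.100) = 0.1111. LR = 0.73/0.42 = 1.7381.
Prior odds = 0.1111/1.7381 = 0.0639, so P(A) = 0.0639/(1+0.0639) ≈ 0.06.

P(A) = 0.06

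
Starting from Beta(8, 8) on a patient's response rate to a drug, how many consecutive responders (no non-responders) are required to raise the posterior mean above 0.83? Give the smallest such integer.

After k responders and 0 non-responders the posterior is Beta(8+k, 8), with mean (8+k)/(8+8+k).
Set (8+k)/(16+k) > 0.83 and solve: k > (0.83·16 − 8)/(1 − 0.83) = 31.059.
The smallest integer exceeding 31.059 is 32, and checking k=32: (40)/(48) = 0.8333 > 0.83.

k = 32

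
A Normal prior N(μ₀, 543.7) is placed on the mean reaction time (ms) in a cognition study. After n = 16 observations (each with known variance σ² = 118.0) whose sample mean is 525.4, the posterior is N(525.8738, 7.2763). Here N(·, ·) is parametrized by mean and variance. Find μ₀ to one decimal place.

The posterior mean is a precision-weighted average: μ_n = (τ₀μ₀ + τ_data·x̄)/(τ₀+τ_data), with τ₀=1/σ₀² and τ_data=n/σ².
Here τ₀ = 1/543.7 = 0.001839 and τ_data = 16/118.0 = 0.135593, so τ_n = 0.137432.
Rearranging for μ₀: μ₀ = (μ_n·τ_n − τ_data·x̄)/τ₀ = (525.8738·0.137432 − 0.135593·525.4) / 0.001839 = 1.031326/0.001839 ≈ 560.8.

μ₀ = 560.8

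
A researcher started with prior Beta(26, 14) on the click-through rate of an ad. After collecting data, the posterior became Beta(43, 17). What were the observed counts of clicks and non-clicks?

17 clicks and 3 non-clicks

A Beta(α, β) prior with s successes and f failures in binomial data gives a Beta(α+s, β+f) posterior.
So s = 43 − 26 = 17 and f = 17 − 14 = 3.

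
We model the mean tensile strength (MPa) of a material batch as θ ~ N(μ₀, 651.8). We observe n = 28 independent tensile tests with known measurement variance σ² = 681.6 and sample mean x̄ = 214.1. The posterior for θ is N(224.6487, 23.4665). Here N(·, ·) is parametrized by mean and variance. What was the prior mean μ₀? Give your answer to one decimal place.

With known observation variance, the Normal–Normal posterior has precision τ_n = τ₀ + n/σ² and mean μ_n = (τ₀μ₀ + (n/σ²)x̄)/τ_n.
Here τ₀ = 1/651.8 = 0.001534 and τ_data = 28/681.6 = 0.041080, so τ_n = 0.042614.
Rearranging for μ₀: μ₀ = (μ_n·τ_n − τ_data·x̄)/τ₀ = (224.6487·0.042614 − 0.041080·214.1) / 0.001534 = 0.777952/0.001534 ≈ 507.1.

μ₀ = 507.1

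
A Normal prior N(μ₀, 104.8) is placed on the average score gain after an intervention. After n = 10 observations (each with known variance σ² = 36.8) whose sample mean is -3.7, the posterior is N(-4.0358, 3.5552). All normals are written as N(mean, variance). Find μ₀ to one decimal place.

μ₀ = -13.6

The posterior mean is a precision-weighted average: μ_n = (τ₀μ₀ + τ_data·x̄)/(τ₀+τ_data), with τ₀=1/σ₀² and τ_data=n/σ².
Here τ₀ = 1/104.8 = 0.009542 and τ_data = 10/36.8 = 0.271739, so τ_n = 0.281281.
Rearranging for μ₀: μ₀ = (μ_n·τ_n − τ_data·x̄)/τ₀ = (-4.0358·0.281281 − 0.271739·-3.7) / 0.009542 = -0.129760/0.009542 ≈ -13.6.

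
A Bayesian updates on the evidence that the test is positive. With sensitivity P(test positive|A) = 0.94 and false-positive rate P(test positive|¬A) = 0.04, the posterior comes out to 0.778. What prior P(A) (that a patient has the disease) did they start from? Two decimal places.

P(A) = 0.13

Bayes' rule in odds form gives O(A|E) = O(A)·[P(E|A)/P(E|¬A)], hence O(A) = O(A|E)/LR.
Posterior odds = 0.778/(1−0.778) = 3.5045. LR = 0.94/0.04 = 23.5000.
Prior odds = 3.5045/23.5000 = 0.1491, so P(A) = 0.1491/(1+0.1491) ≈ 0.13.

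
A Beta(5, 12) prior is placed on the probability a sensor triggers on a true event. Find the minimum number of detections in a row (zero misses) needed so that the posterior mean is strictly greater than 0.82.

k = 50

After k detections and 0 misses the posterior is Beta(5+k, 12), with mean (5+k)/(5+12+k).
Set (5+k)/(17+k) > 0.82 and solve: k > (0.82·17 − 5)/(1 − 0.82) = 49.667.
The smallest integer exceeding 49.667 is 50.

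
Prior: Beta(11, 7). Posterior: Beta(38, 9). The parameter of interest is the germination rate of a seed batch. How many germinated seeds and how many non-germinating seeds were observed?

Under Beta–binomial conjugacy the posterior parameters are (α+s, β+f).
So s = 38 − 11 = 27 and f = 9 − 7 = 2.

27 germinated seeds and 2 non-germinating seeds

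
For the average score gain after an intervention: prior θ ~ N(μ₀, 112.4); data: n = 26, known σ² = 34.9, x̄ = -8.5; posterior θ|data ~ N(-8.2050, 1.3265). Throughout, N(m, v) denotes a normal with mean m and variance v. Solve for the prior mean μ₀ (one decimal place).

μ₀ = 16.5

With known observation variance, the Normal–Normal posterior has precision τ_n = τ₀ + n/σ² and mean μ_n = (τ₀μ₀ + (n/σ²)x̄)/τ_n.
Here τ₀ = 1/112.4 = 0.008897 and τ_data = 26/34.9 = 0.744986, so τ_n = 0.753883.
Rearranging for μ₀: μ₀ = (μ_n·τ_n − τ_data·x̄)/τ₀ = (-8.2050·0.753883 − 0.744986·-8.5) / 0.008897 = 0.146771/0.008897 ≈ 16.5.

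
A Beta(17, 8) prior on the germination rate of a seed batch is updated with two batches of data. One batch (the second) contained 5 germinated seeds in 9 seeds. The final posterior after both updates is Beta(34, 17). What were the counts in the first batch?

Sequential conjugate updates are equivalent to a single update on the pooled data, so total successes = posterior α − prior α and total failures = posterior β − prior β.
Total across both batches: 34−17=17 germinated seeds, 17−8=9 non-germinating seeds.
Subtract the second batch: 17−5=12 germinated seeds and 9−4=5 non-germinating seeds.

12 germinated seeds and 5 non-germinating seeds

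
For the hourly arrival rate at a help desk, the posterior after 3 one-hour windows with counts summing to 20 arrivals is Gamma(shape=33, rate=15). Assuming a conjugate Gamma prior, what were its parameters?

A Gamma(α, β) prior (rate parametrization) on a Poisson rate with n observations summing to S gives posterior Gamma(α+S, β+n).
So α = 33 − 20 = 13 and β = 15 − 3 = 12.

Gamma(shape=13, rate=12)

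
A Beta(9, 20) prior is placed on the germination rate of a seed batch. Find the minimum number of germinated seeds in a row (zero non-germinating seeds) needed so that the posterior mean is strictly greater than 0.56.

After k germinated seeds and 0 non-germinating seeds the posterior is Beta(9+k, 20), with mean (9+k)/(9+20+k).
Set (9+k)/(29+k) > 0.56 and solve: k > (0.56·29 − 9)/(1 − 0.56) = 16.455.
The smallest integer exceeding 16.455 is 17.

k = 17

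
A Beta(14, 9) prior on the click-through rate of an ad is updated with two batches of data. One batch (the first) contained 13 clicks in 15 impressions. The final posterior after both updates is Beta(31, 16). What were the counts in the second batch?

4 clicks and 5 non-clicks

Sequential conjugate updates are equivalent to a single update on the pooled data, so total successes = posterior α − prior α and total failures = posterior β − prior β.
Total across both batches: 31−14=17 clicks, 16−9=7 non-clicks.
Subtract the first batch: 17−13=4 clicks and 7−2=5 non-clicks.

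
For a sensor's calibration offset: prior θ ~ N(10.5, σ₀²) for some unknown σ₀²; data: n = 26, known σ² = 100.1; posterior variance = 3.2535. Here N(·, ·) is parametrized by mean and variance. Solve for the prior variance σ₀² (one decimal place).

σ₀² = 21.0

Posterior precision equals prior precision plus data precision: 1/σ_n² = 1/σ₀² + n/σ².
So 1/σ₀² = 1/3.2535 − 26/100.1 = 0.307361 − 0.259740 = 0.047621.
Hence σ₀² = 1/0.047621 ≈ 21.0.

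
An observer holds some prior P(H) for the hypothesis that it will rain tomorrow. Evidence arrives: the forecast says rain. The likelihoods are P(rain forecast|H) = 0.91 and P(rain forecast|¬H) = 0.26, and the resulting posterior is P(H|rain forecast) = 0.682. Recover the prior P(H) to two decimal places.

In odds form, posterior odds = prior odds × likelihood ratio, so prior odds = posterior odds ÷ LR.
Posterior odds = 0.682/(1−0.682) = 2.1447. LR = 0.91/0.26 = 3.5000.
Prior odds = 2.1447/3.5000 = 0.6128, so P(H) = 0.6128/(1+0.6128) ≈ 0.38.

P(H) = 0.38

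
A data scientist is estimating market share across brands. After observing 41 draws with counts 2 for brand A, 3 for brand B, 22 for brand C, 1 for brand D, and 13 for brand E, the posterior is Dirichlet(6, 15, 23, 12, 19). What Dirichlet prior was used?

For a Dirichlet(α) prior with multinomial counts c, the posterior is Dirichlet(α + c) componentwise.
Subtract each count from the matching posterior parameter: 6−2=4, 15−3=12, 23−22=1, 12−1=11, 19−13=6.

Dirichlet(4, 12, 1, 11, 6)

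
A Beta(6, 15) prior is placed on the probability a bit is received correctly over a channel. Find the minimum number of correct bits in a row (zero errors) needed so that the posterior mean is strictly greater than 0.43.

After k correct bits and 0 errors the posterior is Beta(6+k, 15), with mean (6+k)/(6+15+k).
Set (6+k)/(21+k) > 0.43 and solve: k > (0.43·21 − 6)/(1 − 0.43) = 5.316.
The smallest integer exceeding 5.316 is 6.

k = 6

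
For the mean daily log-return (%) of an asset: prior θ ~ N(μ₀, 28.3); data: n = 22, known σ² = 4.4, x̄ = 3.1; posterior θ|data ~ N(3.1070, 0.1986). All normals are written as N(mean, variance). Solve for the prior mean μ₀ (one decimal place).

The posterior mean is a precision-weighted average: μ_n = (τ₀μ₀ + τ_data·x̄)/(τ₀+τ_data), with τ₀=1/σ₀² and τ_data=n/σ².
Here τ₀ = 1/28.3 = 0.035336 and τ_data = 22/4.4 = 5.000000, so τ_n = 5.035336.
Rearranging for μ₀: μ₀ = (μ_n·τ_n − τ_data·x̄)/τ₀ = (3.1070·5.035336 − 5.000000·3.1) / 0.035336 = 0.144789/0.035336 ≈ 4.1.

μ₀ = 4.1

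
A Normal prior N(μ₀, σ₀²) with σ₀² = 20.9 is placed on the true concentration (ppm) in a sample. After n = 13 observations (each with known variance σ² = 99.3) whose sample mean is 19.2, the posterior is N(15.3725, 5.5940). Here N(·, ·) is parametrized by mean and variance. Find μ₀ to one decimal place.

μ₀ = 4.9

With known observation variance, the Normal–Normal posterior has precision τ_n = τ₀ + n/σ² and mean μ_n = (τ₀μ₀ + (n/σ²)x̄)/τ_n.
Here τ₀ = 1/20.9 = 0.047847 and τ_data = 13/99.3 = 0.130916, so τ_n = 0.178763.
Rearranging for μ₀: μ₀ = (μ_n·τ_n − τ_data·x̄)/τ₀ = (15.3725·0.178763 − 0.130916·19.2) / 0.047847 = 0.234447/0.047847 ≈ 4.9.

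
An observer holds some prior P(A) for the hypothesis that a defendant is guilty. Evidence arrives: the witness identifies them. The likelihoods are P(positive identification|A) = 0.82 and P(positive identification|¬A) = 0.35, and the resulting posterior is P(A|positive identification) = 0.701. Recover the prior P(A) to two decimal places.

P(A) = 0.50

In odds form, posterior odds = prior odds × likelihood ratio, so prior odds = posterior odds ÷ LR.
Posterior odds = 0.701/(1−0.701) = 2.3445. LR = 0.82/0.35 = 2.3429.
Prior odds = 2.3445/2.3429 = 1.0007, so P(A) = 1.0007/(1+1.0007) ≈ 0.50.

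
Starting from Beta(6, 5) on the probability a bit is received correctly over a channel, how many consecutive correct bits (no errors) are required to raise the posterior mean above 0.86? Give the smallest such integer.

k = 25

After k correct bits and 0 errors the posterior is Beta(6+k, 5), with mean (6+k)/(6+5+k).
Set (6+k)/(11+k) > 0.86 and solve: k > (0.86·11 − 6)/(1 − 0.86) = 24.714.
The smallest integer exceeding 24.714 is 25.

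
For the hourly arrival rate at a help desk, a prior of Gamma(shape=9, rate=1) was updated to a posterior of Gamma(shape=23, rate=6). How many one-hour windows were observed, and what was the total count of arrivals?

n = 5 one-hour windows with total 14 arrivals

A Gamma(α, β) prior (rate parametrization) on a Poisson rate with n observations summing to S gives posterior Gamma(α+S, β+n).
Matching: Σxᵢ = 23 − 9 = 14 and n = 6 − 1 = 5.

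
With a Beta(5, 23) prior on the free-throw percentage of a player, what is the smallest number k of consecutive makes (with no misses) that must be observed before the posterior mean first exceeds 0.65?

k = 38

After k makes and 0 misses the posterior is Beta(5+k, 23), with mean (5+k)/(5+23+k).
Set (5+k)/(28+k) > 0.65 and solve: k > (0.65·28 − 5)/(1 − 0.65) = 37.714.
The smallest integer exceeding 37.714 is 38.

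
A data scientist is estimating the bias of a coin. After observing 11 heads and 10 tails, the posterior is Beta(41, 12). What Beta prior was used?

Under Beta–binomial conjugacy the posterior parameters are (α+s, β+f).
So α = 41 − 11 = 30 and β = 12 − 10 = 2.

Beta(30, 2)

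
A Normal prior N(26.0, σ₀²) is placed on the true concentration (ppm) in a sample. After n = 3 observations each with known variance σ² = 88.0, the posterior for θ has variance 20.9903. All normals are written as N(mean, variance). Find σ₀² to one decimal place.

σ₀² = 73.8

Posterior precision equals prior precision plus data precision: 1/σ_n² = 1/σ₀² + n/σ².
So 1/σ₀² = 1/20.9903 − 3/88.0 = 0.047641 − 0.034091 = 0.013550.
Hence σ₀² = 1/0.013550 ≈ 73.8.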